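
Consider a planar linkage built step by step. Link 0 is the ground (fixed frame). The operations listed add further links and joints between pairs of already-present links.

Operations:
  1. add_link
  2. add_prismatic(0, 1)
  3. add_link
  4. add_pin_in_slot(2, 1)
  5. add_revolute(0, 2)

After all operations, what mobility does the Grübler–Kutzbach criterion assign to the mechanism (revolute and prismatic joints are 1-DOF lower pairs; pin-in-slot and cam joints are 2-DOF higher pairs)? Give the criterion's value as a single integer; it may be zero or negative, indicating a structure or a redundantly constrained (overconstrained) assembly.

[1;0;0] (link 0 is ground)
L+ [2;0;0]
P(0,1)∈J1 [2;1;0]
L+ [3;1;0]
PS(2,1)∈J2 [3;1;1]
R(0,2)∈J1 [3;2;1]
mobility = 6 − 4 − 1 = 1

M = 1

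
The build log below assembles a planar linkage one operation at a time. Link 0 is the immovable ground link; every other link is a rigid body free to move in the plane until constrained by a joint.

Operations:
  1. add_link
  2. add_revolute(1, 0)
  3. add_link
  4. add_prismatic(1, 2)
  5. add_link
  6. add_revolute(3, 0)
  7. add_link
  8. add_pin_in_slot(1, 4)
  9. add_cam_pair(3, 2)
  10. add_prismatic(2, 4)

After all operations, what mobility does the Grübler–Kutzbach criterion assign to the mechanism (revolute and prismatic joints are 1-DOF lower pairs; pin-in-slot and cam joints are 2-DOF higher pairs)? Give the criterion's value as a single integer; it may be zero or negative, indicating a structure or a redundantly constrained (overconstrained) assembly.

M = 2

link 0 = ground. State L|J1|J2 = 1|0|0
+link1  2|0|0
R(1,0) f=1→J1  2|1|0
+link2  3|1|0
P(1,2) f=1→J1  3|2|0
+link3  4|2|0
R(3,0) f=1→J1  4|3|0
+link4  5|3|0
PS(1,4) f=2→J2  5|3|1
C(3,2) f=2→J2  5|3|2
P(2,4) f=1→J1  5|4|2
M = 3(5−1)−2·4−2 = 12−8−2 = 2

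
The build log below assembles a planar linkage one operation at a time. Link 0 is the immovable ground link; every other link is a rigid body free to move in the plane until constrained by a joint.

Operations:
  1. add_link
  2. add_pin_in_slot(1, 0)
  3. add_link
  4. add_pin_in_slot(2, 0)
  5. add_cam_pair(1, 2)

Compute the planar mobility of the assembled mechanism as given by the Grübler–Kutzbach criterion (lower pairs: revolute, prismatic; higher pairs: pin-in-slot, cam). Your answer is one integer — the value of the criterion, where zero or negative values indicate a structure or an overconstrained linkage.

M = 3

ground; <1,0,0>
#1 <2,0,0>
PS:1↔0 J2 <2,0,1>
#2 <3,0,1>
PS:2↔0 J2 <3,0,2>
C:1↔2 J2 <3,0,3>
3×2 − 2×0 − 1×3 = 3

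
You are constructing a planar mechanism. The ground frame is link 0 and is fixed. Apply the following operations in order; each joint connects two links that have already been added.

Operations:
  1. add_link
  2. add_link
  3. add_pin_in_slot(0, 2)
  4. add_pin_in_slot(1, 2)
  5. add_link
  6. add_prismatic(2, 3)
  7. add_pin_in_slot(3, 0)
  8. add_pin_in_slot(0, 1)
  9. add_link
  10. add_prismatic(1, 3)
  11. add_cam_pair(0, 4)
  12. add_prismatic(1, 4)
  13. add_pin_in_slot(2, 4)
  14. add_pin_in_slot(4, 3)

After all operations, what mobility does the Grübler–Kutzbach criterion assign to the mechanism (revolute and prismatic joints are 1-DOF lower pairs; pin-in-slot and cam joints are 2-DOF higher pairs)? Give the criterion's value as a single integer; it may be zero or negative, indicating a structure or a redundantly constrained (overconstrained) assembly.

M = -1

(L,J1,J2)=(1,0,0); link0 fixed
link1: (2,0,0)
link2: (3,0,0)
PS 0-2 [J2]: (3,0,1)
PS 1-2 [J2]: (3,0,2)
link3: (4,0,2)
P 2-3 [J1]: (4,1,2)
PS 3-0 [J2]: (4,1,3)
PS 0-1 [J2]: (4,1,4)
link4: (5,1,4)
P 1-3 [J1]: (5,2,4)
C 0-4 [J2]: (5,2,5)
P 1-4 [J1]: (5,3,5)
PS 2-4 [J2]: (5,3,6)
PS 4-3 [J2]: (5,3,7)
Grübler: 3·4 − 2·3 − 7 = -1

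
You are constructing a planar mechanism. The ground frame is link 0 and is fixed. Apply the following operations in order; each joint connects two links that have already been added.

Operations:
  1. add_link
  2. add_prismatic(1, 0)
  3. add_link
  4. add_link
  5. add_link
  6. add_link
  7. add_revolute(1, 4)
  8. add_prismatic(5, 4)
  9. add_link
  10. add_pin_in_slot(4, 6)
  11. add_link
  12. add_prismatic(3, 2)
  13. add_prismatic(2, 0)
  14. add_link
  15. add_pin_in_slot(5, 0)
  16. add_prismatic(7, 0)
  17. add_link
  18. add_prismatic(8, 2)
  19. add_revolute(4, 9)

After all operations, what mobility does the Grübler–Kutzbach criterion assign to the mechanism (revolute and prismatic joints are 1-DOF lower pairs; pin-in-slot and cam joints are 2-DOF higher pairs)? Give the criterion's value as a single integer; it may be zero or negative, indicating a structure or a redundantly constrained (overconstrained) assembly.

L=1 J1=0 J2=0
add link → L=2 J1=0 J2=0
P@1,0 dof=1 J1 → L=2 J1=1 J2=0
add link → L=3 J1=1 J2=0
add link → L=4 J1=1 J2=0
add link → L=5 J1=1 J2=0
add link → L=6 J1=1 J2=0
R@1,4 dof=1 J1 → L=6 J1=2 J2=0
P@5,4 dof=1 J1 → L=6 J1=3 J2=0
add link → L=7 J1=3 J2=0
PS@4,6 dof=2 J2 → L=7 J1=3 J2=1
add link → L=8 J1=3 J2=1
P@3,2 dof=1 J1 → L=8 J1=4 J2=1
P@2,0 dof=1 J1 → L=8 J1=5 J2=1
add link → L=9 J1=5 J2=1
PS@5,0 dof=2 J2 → L=9 J1=5 J2=2
P@7,0 dof=1 J1 → L=9 J1=6 J2=2
add link → L=10 J1=6 J2=2
P@8,2 dof=1 J1 → L=10 J1=7 J2=2
R@4,9 dof=1 J1 → L=10 J1=8 J2=2
M=3(L−1)−2J1−J2=3·9−2·8−2=9

M = 9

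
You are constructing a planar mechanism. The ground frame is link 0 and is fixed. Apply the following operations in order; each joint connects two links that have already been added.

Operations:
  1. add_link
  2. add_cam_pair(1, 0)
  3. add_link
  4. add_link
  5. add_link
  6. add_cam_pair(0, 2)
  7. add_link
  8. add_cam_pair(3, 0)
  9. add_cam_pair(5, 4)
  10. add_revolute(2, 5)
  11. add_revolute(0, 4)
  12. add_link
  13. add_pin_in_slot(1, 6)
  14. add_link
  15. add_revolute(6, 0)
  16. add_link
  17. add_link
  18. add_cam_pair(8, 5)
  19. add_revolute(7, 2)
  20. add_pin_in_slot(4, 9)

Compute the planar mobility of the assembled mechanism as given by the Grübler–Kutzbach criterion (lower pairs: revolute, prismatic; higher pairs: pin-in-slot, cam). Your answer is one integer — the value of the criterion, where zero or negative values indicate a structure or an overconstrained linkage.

M = 12

ground; <1,0,0>
#1 <2,0,0>
C:1↔0 J2 <2,0,1>
#2 <3,0,1>
#3 <4,0,1>
#4 <5,0,1>
C:0↔2 J2 <5,0,2>
#5 <6,0,2>
C:3↔0 J2 <6,0,3>
C:5↔4 J2 <6,0,4>
R:2↔5 J1 <6,1,4>
R:0↔4 J1 <6,2,4>
#6 <7,2,4>
PS:1↔6 J2 <7,2,5>
#7 <8,2,5>
R:6↔0 J1 <8,3,5>
#8 <9,3,5>
#9 <10,3,5>
C:8↔5 J2 <10,3,6>
R:7↔2 J1 <10,4,6>
PS:4↔9 J2 <10,4,7>
3×9 − 2×4 − 1×7 = 12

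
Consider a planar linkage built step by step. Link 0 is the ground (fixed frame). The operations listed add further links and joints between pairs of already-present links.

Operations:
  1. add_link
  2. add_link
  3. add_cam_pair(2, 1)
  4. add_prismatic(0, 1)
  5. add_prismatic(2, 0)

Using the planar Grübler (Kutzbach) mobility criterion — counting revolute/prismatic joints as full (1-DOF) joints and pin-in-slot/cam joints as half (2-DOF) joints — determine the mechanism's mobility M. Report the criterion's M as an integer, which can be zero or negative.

M = 1

[1;0;0] (link 0 is ground)
L+ [2;0;0]
L+ [3;0;0]
C(2,1)∈J2 [3;0;1]
P(0,1)∈J1 [3;1;1]
P(2,0)∈J1 [3;2;1]
mobility = 6 − 4 − 1 = 1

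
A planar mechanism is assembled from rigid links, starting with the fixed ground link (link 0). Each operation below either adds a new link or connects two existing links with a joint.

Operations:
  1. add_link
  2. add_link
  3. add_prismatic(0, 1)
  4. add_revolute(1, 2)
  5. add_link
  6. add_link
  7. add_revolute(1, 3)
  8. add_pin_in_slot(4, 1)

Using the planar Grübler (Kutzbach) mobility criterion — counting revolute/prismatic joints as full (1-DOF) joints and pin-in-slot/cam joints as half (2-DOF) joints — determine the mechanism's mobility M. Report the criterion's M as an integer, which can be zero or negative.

(L,J1,J2)=(1,0,0); link0 fixed
link1: (2,0,0)
link2: (3,0,0)
P 0-1 [J1]: (3,1,0)
R 1-2 [J1]: (3,2,0)
link3: (4,2,0)
link4: (5,2,0)
R 1-3 [J1]: (5,3,0)
PS 4-1 [J2]: (5,3,1)
Grübler: 3·4 − 2·3 − 1 = 5

M = 5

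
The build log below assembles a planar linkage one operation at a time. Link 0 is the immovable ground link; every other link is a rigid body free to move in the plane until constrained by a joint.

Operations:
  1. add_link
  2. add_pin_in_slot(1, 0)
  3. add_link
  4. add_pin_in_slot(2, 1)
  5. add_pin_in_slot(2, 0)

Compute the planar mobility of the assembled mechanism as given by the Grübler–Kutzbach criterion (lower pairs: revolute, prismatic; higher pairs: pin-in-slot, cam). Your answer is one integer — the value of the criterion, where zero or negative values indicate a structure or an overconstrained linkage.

M = 3

L=1 J1=0 J2=0
add link → L=2 J1=0 J2=0
PS@1,0 dof=2 J2 → L=2 J1=0 J2=1
add link → L=3 J1=0 J2=1
PS@2,1 dof=2 J2 → L=3 J1=0 J2=2
PS@2,0 dof=2 J2 → L=3 J1=0 J2=3
M=3(L−1)−2J1−J2=3·2−2·0−3=3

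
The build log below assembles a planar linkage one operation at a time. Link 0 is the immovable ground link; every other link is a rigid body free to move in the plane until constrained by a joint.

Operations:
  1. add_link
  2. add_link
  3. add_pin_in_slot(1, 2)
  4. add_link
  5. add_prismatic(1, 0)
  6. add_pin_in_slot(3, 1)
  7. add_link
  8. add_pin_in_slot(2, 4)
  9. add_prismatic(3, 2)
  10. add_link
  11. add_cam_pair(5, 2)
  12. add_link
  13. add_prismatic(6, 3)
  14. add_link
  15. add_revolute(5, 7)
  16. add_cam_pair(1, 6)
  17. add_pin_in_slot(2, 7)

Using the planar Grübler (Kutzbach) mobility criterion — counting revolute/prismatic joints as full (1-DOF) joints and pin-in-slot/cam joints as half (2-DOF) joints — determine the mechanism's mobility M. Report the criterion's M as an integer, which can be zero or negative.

link 0 = ground. State L|J1|J2 = 1|0|0
+link1  2|0|0
+link2  3|0|0
PS(1,2) f=2→J2  3|0|1
+link3  4|0|1
P(1,0) f=1→J1  4|1|1
PS(3,1) f=2→J2  4|1|2
+link4  5|1|2
PS(2,4) f=2→J2  5|1|3
P(3,2) f=1→J1  5|2|3
+link5  6|2|3
C(5,2) f=2→J2  6|2|4
+link6  7|2|4
P(6,3) f=1→J1  7|3|4
+link7  8|3|4
R(5,7) f=1→J1  8|4|4
C(1,6) f=2→J2  8|4|5
PS(2,7) f=2→J2  8|4|6
M = 3(8−1)−2·4−6 = 21−8−6 = 7

M = 7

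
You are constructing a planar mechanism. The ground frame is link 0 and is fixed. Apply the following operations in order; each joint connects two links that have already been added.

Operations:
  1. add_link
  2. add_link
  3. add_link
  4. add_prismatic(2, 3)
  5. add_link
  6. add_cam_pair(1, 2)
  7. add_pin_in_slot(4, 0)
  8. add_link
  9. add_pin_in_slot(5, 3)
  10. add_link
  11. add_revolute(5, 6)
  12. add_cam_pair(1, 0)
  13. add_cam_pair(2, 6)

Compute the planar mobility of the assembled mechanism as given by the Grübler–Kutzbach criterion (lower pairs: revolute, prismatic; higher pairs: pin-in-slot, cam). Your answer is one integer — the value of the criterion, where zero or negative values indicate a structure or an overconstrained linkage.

link 0 = ground. State L|J1|J2 = 1|0|0
+link1  2|0|0
+link2  3|0|0
+link3  4|0|0
P(2,3) f=1→J1  4|1|0
+link4  5|1|0
C(1,2) f=2→J2  5|1|1
PS(4,0) f=2→J2  5|1|2
+link5  6|1|2
PS(5,3) f=2→J2  6|1|3
+link6  7|1|3
R(5,6) f=1→J1  7|2|3
C(1,0) f=2→J2  7|2|4
C(2,6) f=2→J2  7|2|5
M = 3(7−1)−2·2−5 = 18−4−5 = 9

M = 9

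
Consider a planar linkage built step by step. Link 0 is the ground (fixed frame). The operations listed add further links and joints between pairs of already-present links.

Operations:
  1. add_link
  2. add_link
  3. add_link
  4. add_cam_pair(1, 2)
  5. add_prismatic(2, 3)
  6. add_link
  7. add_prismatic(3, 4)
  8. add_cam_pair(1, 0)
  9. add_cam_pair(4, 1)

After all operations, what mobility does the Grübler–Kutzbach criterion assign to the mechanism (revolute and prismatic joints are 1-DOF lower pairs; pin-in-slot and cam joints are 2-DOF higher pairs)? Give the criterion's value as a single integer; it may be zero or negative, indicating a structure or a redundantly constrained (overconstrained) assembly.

M = 5

L=1 J1=0 J2=0
add link → L=2 J1=0 J2=0
add link → L=3 J1=0 J2=0
add link → L=4 J1=0 J2=0
C@1,2 dof=2 J2 → L=4 J1=0 J2=1
P@2,3 dof=1 J1 → L=4 J1=1 J2=1
add link → L=5 J1=1 J2=1
P@3,4 dof=1 J1 → L=5 J1=2 J2=1
C@1,0 dof=2 J2 → L=5 J1=2 J2=2
C@4,1 dof=2 J2 → L=5 J1=2 J2=3
M=3(L−1)−2J1−J2=3·4−2·2−3=5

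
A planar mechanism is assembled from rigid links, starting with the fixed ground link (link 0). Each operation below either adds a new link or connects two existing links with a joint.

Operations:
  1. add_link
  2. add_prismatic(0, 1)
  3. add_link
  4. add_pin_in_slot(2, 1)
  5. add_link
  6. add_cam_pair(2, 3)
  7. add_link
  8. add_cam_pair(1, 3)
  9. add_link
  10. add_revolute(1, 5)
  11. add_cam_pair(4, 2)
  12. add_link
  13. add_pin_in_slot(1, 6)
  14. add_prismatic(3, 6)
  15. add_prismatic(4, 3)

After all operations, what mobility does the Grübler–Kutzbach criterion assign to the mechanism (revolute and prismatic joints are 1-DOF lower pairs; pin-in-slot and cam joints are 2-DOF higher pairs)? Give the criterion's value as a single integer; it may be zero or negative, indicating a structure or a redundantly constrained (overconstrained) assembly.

ground; <1,0,0>
#1 <2,0,0>
P:0↔1 J1 <2,1,0>
#2 <3,1,0>
PS:2↔1 J2 <3,1,1>
#3 <4,1,1>
C:2↔3 J2 <4,1,2>
#4 <5,1,2>
C:1↔3 J2 <5,1,3>
#5 <6,1,3>
R:1↔5 J1 <6,2,3>
C:4↔2 J2 <6,2,4>
#6 <7,2,4>
PS:1↔6 J2 <7,2,5>
P:3↔6 J1 <7,3,5>
P:4↔3 J1 <7,4,5>
3×6 − 2×4 − 1×5 = 5

M = 5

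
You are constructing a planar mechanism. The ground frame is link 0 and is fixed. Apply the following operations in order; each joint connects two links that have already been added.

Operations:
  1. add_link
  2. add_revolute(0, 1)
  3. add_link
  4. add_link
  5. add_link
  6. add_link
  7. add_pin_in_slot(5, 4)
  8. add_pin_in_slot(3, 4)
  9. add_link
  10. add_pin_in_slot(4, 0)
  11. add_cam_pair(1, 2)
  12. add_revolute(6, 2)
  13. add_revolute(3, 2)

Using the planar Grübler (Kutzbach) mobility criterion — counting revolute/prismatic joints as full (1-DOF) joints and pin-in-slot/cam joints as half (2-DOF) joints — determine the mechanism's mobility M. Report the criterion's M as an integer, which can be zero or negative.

M = 8

L=1 J1=0 J2=0
add link → L=2 J1=0 J2=0
R@0,1 dof=1 J1 → L=2 J1=1 J2=0
add link → L=3 J1=1 J2=0
add link → L=4 J1=1 J2=0
add link → L=5 J1=1 J2=0
add link → L=6 J1=1 J2=0
PS@5,4 dof=2 J2 → L=6 J1=1 J2=1
PS@3,4 dof=2 J2 → L=6 J1=1 J2=2
add link → L=7 J1=1 J2=2
PS@4,0 dof=2 J2 → L=7 J1=1 J2=3
C@1,2 dof=2 J2 → L=7 J1=1 J2=4
R@6,2 dof=1 J1 → L=7 J1=2 J2=4
R@3,2 dof=1 J1 → L=7 J1=3 J2=4
M=3(L−1)−2J1−J2=3·6−2·3−4=8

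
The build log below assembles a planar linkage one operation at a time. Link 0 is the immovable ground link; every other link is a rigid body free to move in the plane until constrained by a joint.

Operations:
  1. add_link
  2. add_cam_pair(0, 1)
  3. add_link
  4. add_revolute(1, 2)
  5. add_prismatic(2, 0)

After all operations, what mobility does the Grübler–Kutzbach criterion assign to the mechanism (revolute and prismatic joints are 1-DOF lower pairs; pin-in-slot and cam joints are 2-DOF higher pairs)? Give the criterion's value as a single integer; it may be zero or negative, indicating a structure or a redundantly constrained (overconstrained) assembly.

M = 1

ground; <1,0,0>
#1 <2,0,0>
C:0↔1 J2 <2,0,1>
#2 <3,0,1>
R:1↔2 J1 <3,1,1>
P:2↔0 J1 <3,2,1>
3×2 − 2×2 − 1×1 = 1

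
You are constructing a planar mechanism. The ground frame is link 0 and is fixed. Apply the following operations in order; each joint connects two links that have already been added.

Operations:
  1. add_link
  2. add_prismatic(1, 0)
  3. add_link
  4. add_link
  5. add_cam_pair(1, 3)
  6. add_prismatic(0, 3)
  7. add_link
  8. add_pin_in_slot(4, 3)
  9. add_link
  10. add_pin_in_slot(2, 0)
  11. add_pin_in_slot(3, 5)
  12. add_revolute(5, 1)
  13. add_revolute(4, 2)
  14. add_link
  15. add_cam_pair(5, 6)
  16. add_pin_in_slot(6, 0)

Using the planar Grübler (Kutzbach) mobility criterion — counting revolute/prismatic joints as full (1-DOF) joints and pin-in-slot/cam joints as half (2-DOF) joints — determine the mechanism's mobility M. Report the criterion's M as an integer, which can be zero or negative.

ground; <1,0,0>
#1 <2,0,0>
P:1↔0 J1 <2,1,0>
#2 <3,1,0>
#3 <4,1,0>
C:1↔3 J2 <4,1,1>
P:0↔3 J1 <4,2,1>
#4 <5,2,1>
PS:4↔3 J2 <5,2,2>
#5 <6,2,2>
PS:2↔0 J2 <6,2,3>
PS:3↔5 J2 <6,2,4>
R:5↔1 J1 <6,3,4>
R:4↔2 J1 <6,4,4>
#6 <7,4,4>
C:5↔6 J2 <7,4,5>
PS:6↔0 J2 <7,4,6>
3×6 − 2×4 − 1×6 = 4

M = 4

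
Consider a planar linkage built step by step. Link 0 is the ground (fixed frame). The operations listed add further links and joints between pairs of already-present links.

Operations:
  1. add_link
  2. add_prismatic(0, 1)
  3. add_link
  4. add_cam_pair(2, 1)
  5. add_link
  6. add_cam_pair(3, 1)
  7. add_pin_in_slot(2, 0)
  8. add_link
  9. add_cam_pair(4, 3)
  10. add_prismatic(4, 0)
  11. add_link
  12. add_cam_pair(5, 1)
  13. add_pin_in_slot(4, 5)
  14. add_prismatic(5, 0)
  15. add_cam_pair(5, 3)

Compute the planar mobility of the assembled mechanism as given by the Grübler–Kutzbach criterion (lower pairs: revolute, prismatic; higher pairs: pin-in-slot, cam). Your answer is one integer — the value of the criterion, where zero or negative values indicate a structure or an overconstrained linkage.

L=1 J1=0 J2=0
add link → L=2 J1=0 J2=0
P@0,1 dof=1 J1 → L=2 J1=1 J2=0
add link → L=3 J1=1 J2=0
C@2,1 dof=2 J2 → L=3 J1=1 J2=1
add link → L=4 J1=1 J2=1
C@3,1 dof=2 J2 → L=4 J1=1 J2=2
PS@2,0 dof=2 J2 → L=4 J1=1 J2=3
add link → L=5 J1=1 J2=3
C@4,3 dof=2 J2 → L=5 J1=1 J2=4
P@4,0 dof=1 J1 → L=5 J1=2 J2=4
add link → L=6 J1=2 J2=4
C@5,1 dof=2 J2 → L=6 J1=2 J2=5
PS@4,5 dof=2 J2 → L=6 J1=2 J2=6
P@5,0 dof=1 J1 → L=6 J1=3 J2=6
C@5,3 dof=2 J2 → L=6 J1=3 J2=7
M=3(L−1)−2J1−J2=3·5−2·3−7=2

M = 2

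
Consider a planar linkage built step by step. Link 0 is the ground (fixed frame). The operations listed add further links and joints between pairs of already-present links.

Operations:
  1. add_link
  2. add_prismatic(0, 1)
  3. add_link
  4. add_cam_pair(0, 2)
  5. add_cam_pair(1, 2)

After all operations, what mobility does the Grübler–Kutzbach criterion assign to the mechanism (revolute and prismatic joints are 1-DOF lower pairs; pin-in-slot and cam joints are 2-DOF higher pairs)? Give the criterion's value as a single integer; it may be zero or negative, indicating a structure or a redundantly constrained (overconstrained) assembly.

ground; <1,0,0>
#1 <2,0,0>
P:0↔1 J1 <2,1,0>
#2 <3,1,0>
C:0↔2 J2 <3,1,1>
C:1↔2 J2 <3,1,2>
3×2 − 2×1 − 1×2 = 2

M = 2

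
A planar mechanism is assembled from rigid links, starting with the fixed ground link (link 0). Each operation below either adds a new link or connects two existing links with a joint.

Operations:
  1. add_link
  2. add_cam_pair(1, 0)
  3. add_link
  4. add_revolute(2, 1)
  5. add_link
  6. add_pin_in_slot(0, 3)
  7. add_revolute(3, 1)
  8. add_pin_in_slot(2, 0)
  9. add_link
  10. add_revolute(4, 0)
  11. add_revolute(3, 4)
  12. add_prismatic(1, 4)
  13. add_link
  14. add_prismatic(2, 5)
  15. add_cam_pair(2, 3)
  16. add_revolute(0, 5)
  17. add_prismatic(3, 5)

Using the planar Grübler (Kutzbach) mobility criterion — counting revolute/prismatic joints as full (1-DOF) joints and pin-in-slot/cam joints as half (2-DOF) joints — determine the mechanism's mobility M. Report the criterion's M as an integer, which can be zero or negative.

M = -5

(L,J1,J2)=(1,0,0); link0 fixed
link1: (2,0,0)
C 1-0 [J2]: (2,0,1)
link2: (3,0,1)
R 2-1 [J1]: (3,1,1)
link3: (4,1,1)
PS 0-3 [J2]: (4,1,2)
R 3-1 [J1]: (4,2,2)
PS 2-0 [J2]: (4,2,3)
link4: (5,2,3)
R 4-0 [J1]: (5,3,3)
R 3-4 [J1]: (5,4,3)
P 1-4 [J1]: (5,5,3)
link5: (6,5,3)
P 2-5 [J1]: (6,6,3)
C 2-3 [J2]: (6,6,4)
R 0-5 [J1]: (6,7,4)
P 3-5 [J1]: (6,8,4)
Grübler: 3·5 − 2·8 − 4 = -5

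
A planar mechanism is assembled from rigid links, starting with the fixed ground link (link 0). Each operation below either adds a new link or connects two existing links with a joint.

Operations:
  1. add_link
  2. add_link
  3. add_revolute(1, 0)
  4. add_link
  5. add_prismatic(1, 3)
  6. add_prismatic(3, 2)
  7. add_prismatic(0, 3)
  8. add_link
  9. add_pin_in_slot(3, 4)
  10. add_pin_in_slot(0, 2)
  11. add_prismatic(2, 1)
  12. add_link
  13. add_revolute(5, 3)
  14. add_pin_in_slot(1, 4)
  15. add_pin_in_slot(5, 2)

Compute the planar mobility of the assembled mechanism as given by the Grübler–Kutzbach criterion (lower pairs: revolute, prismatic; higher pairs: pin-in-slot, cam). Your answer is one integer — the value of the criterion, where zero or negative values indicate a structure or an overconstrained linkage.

ground; <1,0,0>
#1 <2,0,0>
#2 <3,0,0>
R:1↔0 J1 <3,1,0>
#3 <4,1,0>
P:1↔3 J1 <4,2,0>
P:3↔2 J1 <4,3,0>
P:0↔3 J1 <4,4,0>
#4 <5,4,0>
PS:3↔4 J2 <5,4,1>
PS:0↔2 J2 <5,4,2>
P:2↔1 J1 <5,5,2>
#5 <6,5,2>
R:5↔3 J1 <6,6,2>
PS:1↔4 J2 <6,6,3>
PS:5↔2 J2 <6,6,4>
3×5 − 2×6 − 1×4 = -1

M = -1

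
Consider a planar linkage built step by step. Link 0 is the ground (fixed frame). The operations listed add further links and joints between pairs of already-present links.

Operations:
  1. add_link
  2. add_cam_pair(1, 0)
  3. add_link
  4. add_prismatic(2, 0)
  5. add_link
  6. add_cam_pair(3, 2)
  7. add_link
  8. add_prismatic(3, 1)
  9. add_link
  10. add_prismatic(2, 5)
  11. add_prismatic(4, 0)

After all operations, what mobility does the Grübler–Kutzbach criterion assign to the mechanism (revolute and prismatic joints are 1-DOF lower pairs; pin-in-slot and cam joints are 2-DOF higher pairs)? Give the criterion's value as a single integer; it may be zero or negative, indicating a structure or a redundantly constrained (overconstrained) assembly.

[1;0;0] (link 0 is ground)
L+ [2;0;0]
C(1,0)∈J2 [2;0;1]
L+ [3;0;1]
P(2,0)∈J1 [3;1;1]
L+ [4;1;1]
C(3,2)∈J2 [4;1;2]
L+ [5;1;2]
P(3,1)∈J1 [5;2;2]
L+ [6;2;2]
P(2,5)∈J1 [6;3;2]
P(4,0)∈J1 [6;4;2]
mobility = 15 − 8 − 2 = 5

M = 5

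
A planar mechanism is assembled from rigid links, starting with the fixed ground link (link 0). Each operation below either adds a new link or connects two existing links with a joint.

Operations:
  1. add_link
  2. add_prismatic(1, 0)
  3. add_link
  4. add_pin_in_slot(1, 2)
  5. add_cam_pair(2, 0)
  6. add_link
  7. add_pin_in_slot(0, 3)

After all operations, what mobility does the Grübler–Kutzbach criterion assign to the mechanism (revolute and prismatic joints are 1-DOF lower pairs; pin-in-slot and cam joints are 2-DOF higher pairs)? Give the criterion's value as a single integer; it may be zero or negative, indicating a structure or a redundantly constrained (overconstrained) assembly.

M = 4

[1;0;0] (link 0 is ground)
L+ [2;0;0]
P(1,0)∈J1 [2;1;0]
L+ [3;1;0]
PS(1,2)∈J2 [3;1;1]
C(2,0)∈J2 [3;1;2]
L+ [4;1;2]
PS(0,3)∈J2 [4;1;3]
mobility = 9 − 2 − 3 = 4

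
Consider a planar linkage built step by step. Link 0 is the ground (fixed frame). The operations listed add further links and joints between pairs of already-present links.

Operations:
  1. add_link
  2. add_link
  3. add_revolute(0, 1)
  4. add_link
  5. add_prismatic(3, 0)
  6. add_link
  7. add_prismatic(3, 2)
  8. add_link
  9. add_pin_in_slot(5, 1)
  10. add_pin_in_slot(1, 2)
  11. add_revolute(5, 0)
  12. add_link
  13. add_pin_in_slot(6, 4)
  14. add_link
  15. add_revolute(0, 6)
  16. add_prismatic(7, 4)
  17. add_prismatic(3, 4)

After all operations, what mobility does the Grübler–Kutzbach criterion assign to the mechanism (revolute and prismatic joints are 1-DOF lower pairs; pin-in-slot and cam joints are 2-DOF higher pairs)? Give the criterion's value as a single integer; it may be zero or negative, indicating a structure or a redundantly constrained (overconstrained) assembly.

(L,J1,J2)=(1,0,0); link0 fixed
link1: (2,0,0)
link2: (3,0,0)
R 0-1 [J1]: (3,1,0)
link3: (4,1,0)
P 3-0 [J1]: (4,2,0)
link4: (5,2,0)
P 3-2 [J1]: (5,3,0)
link5: (6,3,0)
PS 5-1 [J2]: (6,3,1)
PS 1-2 [J2]: (6,3,2)
R 5-0 [J1]: (6,4,2)
link6: (7,4,2)
PS 6-4 [J2]: (7,4,3)
link7: (8,4,3)
R 0-6 [J1]: (8,5,3)
P 7-4 [J1]: (8,6,3)
P 3-4 [J1]: (8,7,3)
Grübler: 3·7 − 2·7 − 3 = 4

M = 4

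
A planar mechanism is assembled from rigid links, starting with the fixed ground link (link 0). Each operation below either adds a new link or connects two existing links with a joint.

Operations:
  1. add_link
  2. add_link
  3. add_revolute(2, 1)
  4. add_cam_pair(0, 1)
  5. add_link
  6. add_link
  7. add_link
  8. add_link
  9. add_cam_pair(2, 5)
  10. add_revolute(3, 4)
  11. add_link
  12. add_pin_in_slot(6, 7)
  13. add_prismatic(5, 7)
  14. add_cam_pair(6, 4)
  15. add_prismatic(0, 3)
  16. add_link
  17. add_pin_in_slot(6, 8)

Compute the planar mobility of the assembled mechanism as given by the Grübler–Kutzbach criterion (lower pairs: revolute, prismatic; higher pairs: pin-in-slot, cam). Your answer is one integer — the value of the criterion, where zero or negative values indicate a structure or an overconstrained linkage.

[1;0;0] (link 0 is ground)
L+ [2;0;0]
L+ [3;0;0]
R(2,1)∈J1 [3;1;0]
C(0,1)∈J2 [3;1;1]
L+ [4;1;1]
L+ [5;1;1]
L+ [6;1;1]
L+ [7;1;1]
C(2,5)∈J2 [7;1;2]
R(3,4)∈J1 [7;2;2]
L+ [8;2;2]
PS(6,7)∈J2 [8;2;3]
P(5,7)∈J1 [8;3;3]
C(6,4)∈J2 [8;3;4]
P(0,3)∈J1 [8;4;4]
L+ [9;4;4]
PS(6,8)∈J2 [9;4;5]
mobility = 24 − 8 − 5 = 11

M = 11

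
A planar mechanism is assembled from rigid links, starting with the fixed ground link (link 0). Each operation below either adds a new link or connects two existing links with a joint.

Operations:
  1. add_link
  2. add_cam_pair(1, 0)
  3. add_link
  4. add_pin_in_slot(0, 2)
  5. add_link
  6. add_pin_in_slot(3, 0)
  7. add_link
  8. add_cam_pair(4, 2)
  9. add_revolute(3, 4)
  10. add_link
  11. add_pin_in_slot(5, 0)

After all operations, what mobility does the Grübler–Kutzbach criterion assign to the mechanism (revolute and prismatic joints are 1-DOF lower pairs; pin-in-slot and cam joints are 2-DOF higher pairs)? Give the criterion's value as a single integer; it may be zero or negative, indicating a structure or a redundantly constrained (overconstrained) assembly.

M = 8

ground; <1,0,0>
#1 <2,0,0>
C:1↔0 J2 <2,0,1>
#2 <3,0,1>
PS:0↔2 J2 <3,0,2>
#3 <4,0,2>
PS:3↔0 J2 <4,0,3>
#4 <5,0,3>
C:4↔2 J2 <5,0,4>
R:3↔4 J1 <5,1,4>
#5 <6,1,4>
PS:5↔0 J2 <6,1,5>
3×5 − 2×1 − 1×5 = 8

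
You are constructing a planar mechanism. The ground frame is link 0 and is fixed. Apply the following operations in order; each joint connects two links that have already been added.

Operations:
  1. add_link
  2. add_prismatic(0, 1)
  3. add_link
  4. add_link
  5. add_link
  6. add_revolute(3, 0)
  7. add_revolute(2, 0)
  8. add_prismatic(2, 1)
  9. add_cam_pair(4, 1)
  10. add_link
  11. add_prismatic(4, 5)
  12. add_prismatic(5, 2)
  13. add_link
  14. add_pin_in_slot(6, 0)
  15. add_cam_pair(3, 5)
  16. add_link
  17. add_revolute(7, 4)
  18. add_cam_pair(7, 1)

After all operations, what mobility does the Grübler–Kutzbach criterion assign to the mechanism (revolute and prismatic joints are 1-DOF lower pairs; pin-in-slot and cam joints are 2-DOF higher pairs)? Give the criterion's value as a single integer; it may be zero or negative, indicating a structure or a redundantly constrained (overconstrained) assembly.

M = 3

link 0 = ground. State L|J1|J2 = 1|0|0
+link1  2|0|0
P(0,1) f=1→J1  2|1|0
+link2  3|1|0
+link3  4|1|0
+link4  5|1|0
R(3,0) f=1→J1  5|2|0
R(2,0) f=1→J1  5|3|0
P(2,1) f=1→J1  5|4|0
C(4,1) f=2→J2  5|4|1
+link5  6|4|1
P(4,5) f=1→J1  6|5|1
P(5,2) f=1→J1  6|6|1
+link6  7|6|1
PS(6,0) f=2→J2  7|6|2
C(3,5) f=2→J2  7|6|3
+link7  8|6|3
R(7,4) f=1→J1  8|7|3
C(7,1) f=2→J2  8|7|4
M = 3(8−1)−2·7−4 = 21−14−4 = 3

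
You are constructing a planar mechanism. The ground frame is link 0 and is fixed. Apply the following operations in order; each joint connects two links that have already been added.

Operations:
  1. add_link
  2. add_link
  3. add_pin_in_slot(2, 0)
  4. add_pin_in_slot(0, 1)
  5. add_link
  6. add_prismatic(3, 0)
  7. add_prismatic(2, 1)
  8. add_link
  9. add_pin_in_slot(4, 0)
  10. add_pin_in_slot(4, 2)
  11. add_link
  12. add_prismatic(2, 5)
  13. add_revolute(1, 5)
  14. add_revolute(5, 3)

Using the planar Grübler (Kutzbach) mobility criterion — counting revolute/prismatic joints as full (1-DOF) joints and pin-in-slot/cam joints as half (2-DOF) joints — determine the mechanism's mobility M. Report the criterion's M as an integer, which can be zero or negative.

M = 1

[1;0;0] (link 0 is ground)
L+ [2;0;0]
L+ [3;0;0]
PS(2,0)∈J2 [3;0;1]
PS(0,1)∈J2 [3;0;2]
L+ [4;0;2]
P(3,0)∈J1 [4;1;2]
P(2,1)∈J1 [4;2;2]
L+ [5;2;2]
PS(4,0)∈J2 [5;2;3]
PS(4,2)∈J2 [5;2;4]
L+ [6;2;4]
P(2,5)∈J1 [6;3;4]
R(1,5)∈J1 [6;4;4]
R(5,3)∈J1 [6;5;4]
mobility = 15 − 10 − 4 = 1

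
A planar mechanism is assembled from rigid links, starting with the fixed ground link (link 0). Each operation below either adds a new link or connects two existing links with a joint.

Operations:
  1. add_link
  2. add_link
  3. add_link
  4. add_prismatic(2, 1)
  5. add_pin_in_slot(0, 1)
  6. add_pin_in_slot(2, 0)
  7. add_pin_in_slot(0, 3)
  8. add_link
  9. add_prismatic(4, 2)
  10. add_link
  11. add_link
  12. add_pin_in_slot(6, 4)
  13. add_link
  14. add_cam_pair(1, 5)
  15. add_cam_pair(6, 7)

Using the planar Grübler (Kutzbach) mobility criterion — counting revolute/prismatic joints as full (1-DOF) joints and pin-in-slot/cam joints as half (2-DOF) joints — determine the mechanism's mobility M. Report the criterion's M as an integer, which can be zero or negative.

M = 11

ground; <1,0,0>
#1 <2,0,0>
#2 <3,0,0>
#3 <4,0,0>
P:2↔1 J1 <4,1,0>
PS:0↔1 J2 <4,1,1>
PS:2↔0 J2 <4,1,2>
PS:0↔3 J2 <4,1,3>
#4 <5,1,3>
P:4↔2 J1 <5,2,3>
#5 <6,2,3>
#6 <7,2,3>
PS:6↔4 J2 <7,2,4>
#7 <8,2,4>
C:1↔5 J2 <8,2,5>
C:6↔7 J2 <8,2,6>
3×7 − 2×2 − 1×6 = 11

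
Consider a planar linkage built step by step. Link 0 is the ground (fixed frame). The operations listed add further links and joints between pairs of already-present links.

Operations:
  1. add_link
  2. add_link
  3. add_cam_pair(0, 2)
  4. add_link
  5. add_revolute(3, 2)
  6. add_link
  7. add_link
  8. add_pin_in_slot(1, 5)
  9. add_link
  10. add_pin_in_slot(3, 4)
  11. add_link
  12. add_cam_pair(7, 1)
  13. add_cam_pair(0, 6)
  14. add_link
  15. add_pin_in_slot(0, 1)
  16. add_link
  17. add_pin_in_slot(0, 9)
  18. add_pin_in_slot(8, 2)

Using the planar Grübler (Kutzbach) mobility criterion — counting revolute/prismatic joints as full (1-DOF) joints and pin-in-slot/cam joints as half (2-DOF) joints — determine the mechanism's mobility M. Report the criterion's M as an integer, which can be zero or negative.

M = 17

link 0 = ground. State L|J1|J2 = 1|0|0
+link1  2|0|0
+link2  3|0|0
C(0,2) f=2→J2  3|0|1
+link3  4|0|1
R(3,2) f=1→J1  4|1|1
+link4  5|1|1
+link5  6|1|1
PS(1,5) f=2→J2  6|1|2
+link6  7|1|2
PS(3,4) f=2→J2  7|1|3
+link7  8|1|3
C(7,1) f=2→J2  8|1|4
C(0,6) f=2→J2  8|1|5
+link8  9|1|5
PS(0,1) f=2→J2  9|1|6
+link9  10|1|6
PS(0,9) f=2→J2  10|1|7
PS(8,2) f=2→J2  10|1|8
M = 3(10−1)−2·1−8 = 27−2−8 = 17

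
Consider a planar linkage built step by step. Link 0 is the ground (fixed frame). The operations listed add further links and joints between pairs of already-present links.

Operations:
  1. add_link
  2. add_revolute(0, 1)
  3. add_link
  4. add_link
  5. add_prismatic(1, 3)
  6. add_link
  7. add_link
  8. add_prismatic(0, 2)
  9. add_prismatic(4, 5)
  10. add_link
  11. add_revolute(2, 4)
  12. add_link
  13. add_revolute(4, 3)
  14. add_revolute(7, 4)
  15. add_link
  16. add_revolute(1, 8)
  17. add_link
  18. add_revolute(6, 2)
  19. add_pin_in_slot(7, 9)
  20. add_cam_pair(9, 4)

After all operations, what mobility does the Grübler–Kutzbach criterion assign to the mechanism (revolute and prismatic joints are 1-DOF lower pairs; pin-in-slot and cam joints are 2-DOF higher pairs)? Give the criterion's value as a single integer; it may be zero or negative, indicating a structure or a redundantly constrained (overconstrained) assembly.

[1;0;0] (link 0 is ground)
L+ [2;0;0]
R(0,1)∈J1 [2;1;0]
L+ [3;1;0]
L+ [4;1;0]
P(1,3)∈J1 [4;2;0]
L+ [5;2;0]
L+ [6;2;0]
P(0,2)∈J1 [6;3;0]
P(4,5)∈J1 [6;4;0]
L+ [7;4;0]
R(2,4)∈J1 [7;5;0]
L+ [8;5;0]
R(4,3)∈J1 [8;6;0]
R(7,4)∈J1 [8;7;0]
L+ [9;7;0]
R(1,8)∈J1 [9;8;0]
L+ [10;8;0]
R(6,2)∈J1 [10;9;0]
PS(7,9)∈J2 [10;9;1]
C(9,4)∈J2 [10;9;2]
mobility = 27 − 18 − 2 = 7

M = 7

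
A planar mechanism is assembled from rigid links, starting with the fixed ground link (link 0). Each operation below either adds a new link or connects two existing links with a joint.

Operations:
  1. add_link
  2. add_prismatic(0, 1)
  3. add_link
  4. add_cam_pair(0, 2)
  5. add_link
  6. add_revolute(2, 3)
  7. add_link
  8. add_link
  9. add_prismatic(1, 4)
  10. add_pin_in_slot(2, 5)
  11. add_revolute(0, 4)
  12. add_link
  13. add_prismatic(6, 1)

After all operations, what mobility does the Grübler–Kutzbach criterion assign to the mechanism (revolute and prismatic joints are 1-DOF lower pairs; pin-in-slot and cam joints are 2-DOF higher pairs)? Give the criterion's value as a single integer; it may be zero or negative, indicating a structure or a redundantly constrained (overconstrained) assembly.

ground; <1,0,0>
#1 <2,0,0>
P:0↔1 J1 <2,1,0>
#2 <3,1,0>
C:0↔2 J2 <3,1,1>
#3 <4,1,1>
R:2↔3 J1 <4,2,1>
#4 <5,2,1>
#5 <6,2,1>
P:1↔4 J1 <6,3,1>
PS:2↔5 J2 <6,3,2>
R:0↔4 J1 <6,4,2>
#6 <7,4,2>
P:6↔1 J1 <7,5,2>
3×6 − 2×5 − 1×2 = 6

M = 6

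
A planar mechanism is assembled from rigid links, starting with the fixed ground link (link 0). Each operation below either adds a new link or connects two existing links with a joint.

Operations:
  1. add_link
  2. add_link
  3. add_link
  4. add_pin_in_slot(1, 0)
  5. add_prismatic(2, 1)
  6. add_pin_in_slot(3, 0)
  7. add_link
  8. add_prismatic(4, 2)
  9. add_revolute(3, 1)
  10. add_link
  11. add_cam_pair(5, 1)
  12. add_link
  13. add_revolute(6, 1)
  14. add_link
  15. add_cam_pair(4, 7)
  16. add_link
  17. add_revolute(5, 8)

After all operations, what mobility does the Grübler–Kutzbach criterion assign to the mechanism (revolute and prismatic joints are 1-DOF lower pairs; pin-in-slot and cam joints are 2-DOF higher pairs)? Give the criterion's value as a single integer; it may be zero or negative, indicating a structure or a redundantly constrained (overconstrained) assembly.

L=1 J1=0 J2=0
add link → L=2 J1=0 J2=0
add link → L=3 J1=0 J2=0
add link → L=4 J1=0 J2=0
PS@1,0 dof=2 J2 → L=4 J1=0 J2=1
P@2,1 dof=1 J1 → L=4 J1=1 J2=1
PS@3,0 dof=2 J2 → L=4 J1=1 J2=2
add link → L=5 J1=1 J2=2
P@4,2 dof=1 J1 → L=5 J1=2 J2=2
R@3,1 dof=1 J1 → L=5 J1=3 J2=2
add link → L=6 J1=3 J2=2
C@5,1 dof=2 J2 → L=6 J1=3 J2=3
add link → L=7 J1=3 J2=3
R@6,1 dof=1 J1 → L=7 J1=4 J2=3
add link → L=8 J1=4 J2=3
C@4,7 dof=2 J2 → L=8 J1=4 J2=4
add link → L=9 J1=4 J2=4
R@5,8 dof=1 J1 → L=9 J1=5 J2=4
M=3(L−1)−2J1−J2=3·8−2·5−4=10

M = 10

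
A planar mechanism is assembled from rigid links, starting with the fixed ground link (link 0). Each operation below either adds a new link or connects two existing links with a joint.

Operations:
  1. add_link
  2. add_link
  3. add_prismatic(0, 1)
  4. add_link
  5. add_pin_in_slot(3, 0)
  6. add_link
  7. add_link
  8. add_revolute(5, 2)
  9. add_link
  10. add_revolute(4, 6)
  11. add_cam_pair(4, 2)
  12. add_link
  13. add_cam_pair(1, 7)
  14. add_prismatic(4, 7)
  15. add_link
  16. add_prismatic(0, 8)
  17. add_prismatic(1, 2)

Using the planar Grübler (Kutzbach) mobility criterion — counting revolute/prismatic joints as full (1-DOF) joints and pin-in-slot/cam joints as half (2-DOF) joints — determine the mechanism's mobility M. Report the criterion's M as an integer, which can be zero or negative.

[1;0;0] (link 0 is ground)
L+ [2;0;0]
L+ [3;0;0]
P(0,1)∈J1 [3;1;0]
L+ [4;1;0]
PS(3,0)∈J2 [4;1;1]
L+ [5;1;1]
L+ [6;1;1]
R(5,2)∈J1 [6;2;1]
L+ [7;2;1]
R(4,6)∈J1 [7;3;1]
C(4,2)∈J2 [7;3;2]
L+ [8;3;2]
C(1,7)∈J2 [8;3;3]
P(4,7)∈J1 [8;4;3]
L+ [9;4;3]
P(0,8)∈J1 [9;5;3]
P(1,2)∈J1 [9;6;3]
mobility = 24 − 12 − 3 = 9

M = 9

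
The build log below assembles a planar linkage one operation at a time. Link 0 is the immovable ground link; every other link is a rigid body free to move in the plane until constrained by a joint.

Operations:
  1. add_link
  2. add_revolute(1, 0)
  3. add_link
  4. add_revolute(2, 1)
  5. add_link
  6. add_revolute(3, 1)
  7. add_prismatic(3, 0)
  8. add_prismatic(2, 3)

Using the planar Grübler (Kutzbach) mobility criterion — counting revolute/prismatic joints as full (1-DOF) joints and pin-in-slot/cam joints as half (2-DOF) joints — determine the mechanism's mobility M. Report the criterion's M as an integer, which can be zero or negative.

ground; <1,0,0>
#1 <2,0,0>
R:1↔0 J1 <2,1,0>
#2 <3,1,0>
R:2↔1 J1 <3,2,0>
#3 <4,2,0>
R:3↔1 J1 <4,3,0>
P:3↔0 J1 <4,4,0>
P:2↔3 J1 <4,5,0>
3×3 − 2×5 − 1×0 = -1

M = -1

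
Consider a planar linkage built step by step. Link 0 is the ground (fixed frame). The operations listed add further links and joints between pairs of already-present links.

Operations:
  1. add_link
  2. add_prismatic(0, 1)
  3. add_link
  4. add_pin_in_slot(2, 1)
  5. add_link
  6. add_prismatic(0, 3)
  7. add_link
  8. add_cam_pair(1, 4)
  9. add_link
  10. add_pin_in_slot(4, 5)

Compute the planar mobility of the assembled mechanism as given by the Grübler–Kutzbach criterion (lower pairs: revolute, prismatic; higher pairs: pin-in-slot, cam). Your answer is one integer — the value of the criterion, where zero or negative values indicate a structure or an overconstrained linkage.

L=1 J1=0 J2=0
add link → L=2 J1=0 J2=0
P@0,1 dof=1 J1 → L=2 J1=1 J2=0
add link → L=3 J1=1 J2=0
PS@2,1 dof=2 J2 → L=3 J1=1 J2=1
add link → L=4 J1=1 J2=1
P@0,3 dof=1 J1 → L=4 J1=2 J2=1
add link → L=5 J1=2 J2=1
C@1,4 dof=2 J2 → L=5 J1=2 J2=2
add link → L=6 J1=2 J2=2
PS@4,5 dof=2 J2 → L=6 J1=2 J2=3
M=3(L−1)−2J1−J2=3·5−2·2−3=8

M = 8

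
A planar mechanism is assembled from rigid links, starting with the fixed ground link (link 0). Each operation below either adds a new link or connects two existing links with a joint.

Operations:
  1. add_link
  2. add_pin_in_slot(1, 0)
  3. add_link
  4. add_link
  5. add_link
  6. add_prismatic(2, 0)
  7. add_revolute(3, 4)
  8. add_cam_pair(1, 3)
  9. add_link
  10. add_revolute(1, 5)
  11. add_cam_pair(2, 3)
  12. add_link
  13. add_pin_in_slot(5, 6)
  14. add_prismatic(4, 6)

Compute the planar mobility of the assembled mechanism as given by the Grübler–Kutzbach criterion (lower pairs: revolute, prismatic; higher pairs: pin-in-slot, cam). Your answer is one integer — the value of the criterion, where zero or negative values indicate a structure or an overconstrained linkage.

M = 6

L=1 J1=0 J2=0
add link → L=2 J1=0 J2=0
PS@1,0 dof=2 J2 → L=2 J1=0 J2=1
add link → L=3 J1=0 J2=1
add link → L=4 J1=0 J2=1
add link → L=5 J1=0 J2=1
P@2,0 dof=1 J1 → L=5 J1=1 J2=1
R@3,4 dof=1 J1 → L=5 J1=2 J2=1
C@1,3 dof=2 J2 → L=5 J1=2 J2=2
add link → L=6 J1=2 J2=2
R@1,5 dof=1 J1 → L=6 J1=3 J2=2
C@2,3 dof=2 J2 → L=6 J1=3 J2=3
add link → L=7 J1=3 J2=3
PS@5,6 dof=2 J2 → L=7 J1=3 J2=4
P@4,6 dof=1 J1 → L=7 J1=4 J2=4
M=3(L−1)−2J1−J2=3·6−2·4−4=6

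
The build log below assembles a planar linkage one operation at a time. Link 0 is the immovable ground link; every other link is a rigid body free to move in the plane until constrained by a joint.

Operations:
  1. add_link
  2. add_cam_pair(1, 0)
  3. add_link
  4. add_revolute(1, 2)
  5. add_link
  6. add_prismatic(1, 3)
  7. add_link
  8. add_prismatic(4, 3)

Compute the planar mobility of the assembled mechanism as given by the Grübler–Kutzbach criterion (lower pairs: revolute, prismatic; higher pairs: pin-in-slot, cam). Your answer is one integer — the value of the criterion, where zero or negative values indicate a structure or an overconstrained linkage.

L=1 J1=0 J2=0
add link → L=2 J1=0 J2=0
C@1,0 dof=2 J2 → L=2 J1=0 J2=1
add link → L=3 J1=0 J2=1
R@1,2 dof=1 J1 → L=3 J1=1 J2=1
add link → L=4 J1=1 J2=1
P@1,3 dof=1 J1 → L=4 J1=2 J2=1
add link → L=5 J1=2 J2=1
P@4,3 dof=1 J1 → L=5 J1=3 J2=1
M=3(L−1)−2J1−J2=3·4−2·3−1=5

M = 5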